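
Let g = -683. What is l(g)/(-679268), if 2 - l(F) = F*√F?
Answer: -1/339634 - 683*I*√683/679268 ≈ -2.9443e-6 - 0.026278*I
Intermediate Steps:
l(F) = 2 - F^(3/2) (l(F) = 2 - F*√F = 2 - F^(3/2))
l(g)/(-679268) = (2 - (-683)^(3/2))/(-679268) = (2 - (-683)*I*√683)*(-1/679268) = (2 + 683*I*√683)*(-1/679268) = -1/339634 - 683*I*√683/679268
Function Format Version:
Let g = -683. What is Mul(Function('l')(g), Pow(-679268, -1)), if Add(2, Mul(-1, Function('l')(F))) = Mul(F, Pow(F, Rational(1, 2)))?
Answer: Add(Rational(-1, 339634), Mul(Rational(-683, 679268), I, Pow(683, Rational(1, 2)))) ≈ Add(-2.9443e-6, Mul(-0.026278, I))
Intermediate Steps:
Function('l')(F) = Add(2, Mul(-1, Pow(F, Rational(3, 2)))) (Function('l')(F) = Add(2, Mul(-1, Mul(F, Pow(F, Rational(1, 2))))) = Add(2, Mul(-1, Pow(F, Rational(3, 2)))))
Mul(Function('l')(g), Pow(-679268, -1)) = Mul(Add(2, Mul(-1, Pow(-683, Rational(3, 2)))), Pow(-679268, -1)) = Mul(Add(2, Mul(-1, Mul(-683, I, Pow(683, Rational(1, 2))))), Rational(-1, 679268)) = Mul(Add(2, Mul(683, I, Pow(683, Rational(1, 2)))), Rational(-1, 679268)) = Add(Rational(-1, 339634), Mul(Rational(-683, 679268), I, Pow(683, Rational(1, 2))))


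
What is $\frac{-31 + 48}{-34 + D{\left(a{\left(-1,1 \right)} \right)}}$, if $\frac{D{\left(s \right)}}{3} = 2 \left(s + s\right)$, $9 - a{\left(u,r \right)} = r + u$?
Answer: $\frac{17}{74} \approx 0.22973$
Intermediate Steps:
$a{\left(u,r \right)} = 9 - r - u$ ($a{\left(u,r \right)} = 9 - \left(r + u\right) = 9 - r - u$)
$D{\left(s \right)} = 12 s$ ($D{\left(s \right)} = 3 \cdot 2 \left(s + s\right) = 3 \cdot 2 \cdot 2 s = 3 \cdot 4 s = 12 s$)
$\frac{-31 + 48}{-34 + D{\left(a{\left(-1,1 \right)} \right)}} = \frac{-31 + 48}{-34 + 12 \left(9 - 1 - -1\right)} = \frac{1}{-34 + 12 \left(9 - 1 + 1\right)} 17 = \frac{1}{-34 + 12 \cdot 9} \cdot 17 = \frac{1}{-34 + 108} \cdot 17 = \frac{1}{74} \cdot 17 = \frac{17}{74}$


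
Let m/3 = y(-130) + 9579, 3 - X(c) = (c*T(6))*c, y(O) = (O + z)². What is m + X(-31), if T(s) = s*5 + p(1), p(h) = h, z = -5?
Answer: 53624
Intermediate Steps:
T(s) = 1 + 5*s (T(s) = s*5 + 1 = 5*s + 1 = 1 + 5*s)
y(O) = (-5 + O)² (y(O) = (O - 5)² = (-5 + O)²)
X(c) = 3 - 31*c² (X(c) = 3 - c*(1 + 5*6)*c = 3 - c*(1 + 30)*c = 3 - c*31*c = 3 - 31*c*c = 3 - 31*c²)
m = 83412 (m = 3*((-5 - 130)² + 9579) = 3*((-135)² + 9579) = 3*(18225 + 9579) = 3*27804 = 83412)
m + X(-31) = 83412 + (3 - 31*(-31)²) = 83412 + (3 - 31*961) = 83412 + (3 - 29791) = 83412 - 29788 = 53624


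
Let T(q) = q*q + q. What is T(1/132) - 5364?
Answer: -93462203/17424 ≈ -5364.0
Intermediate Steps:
T(q) = q + q² (T(q) = q² + q = q + q²)
T(1/132) - 5364 = (1 + 1/132)/132 - 5364 = (1/132)*(133/132) - 5364 = 133/17424 - 5364 = -93462203/17424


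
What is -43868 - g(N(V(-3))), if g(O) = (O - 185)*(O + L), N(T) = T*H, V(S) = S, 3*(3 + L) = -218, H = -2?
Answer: -169015/3 ≈ -56338.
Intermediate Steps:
L = -227/3 (L = -3 + (⅓)*(-218) = -3 - 218/3 = -227/3 ≈ -75.667)
N(T) = -2*T (N(T) = T*(-2) = -2*T)
g(O) = (-185 + O)*(-227/3 + O) (g(O) = (O - 185)*(O - 227/3) = (-185 + O)*(-227/3 + O))
-43868 - g(N(V(-3))) = -43868 - (41995/3 + (-2*(-3))² - (-1564)*(-3)/3) = -43868 - (41995/3 + 6² - 782/3*6) = -43868 - (41995/3 + 36 - 1564) = -43868 - 1*37411/3 = -43868 - 37411/3 = -169015/3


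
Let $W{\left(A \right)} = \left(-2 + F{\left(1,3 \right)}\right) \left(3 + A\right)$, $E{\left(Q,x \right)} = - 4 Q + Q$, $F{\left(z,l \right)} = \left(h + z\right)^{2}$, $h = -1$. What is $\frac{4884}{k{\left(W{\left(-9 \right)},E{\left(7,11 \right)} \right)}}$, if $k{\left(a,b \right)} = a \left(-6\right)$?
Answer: $- \frac{407}{6} \approx -67.833$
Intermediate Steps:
$F{\left(z,l \right)} = \left(-1 + z\right)^{2}$
$E{\left(Q,x \right)} = - 3 Q$
$W{\left(A \right)} = -6 - 2 A$ ($W{\left(A \right)} = \left(-2 + \left(-1 + 1\right)^{2}\right) \left(3 + A\right) = \left(-2 + 0^{2}\right) \left(3 + A\right) = \left(-2 + 0\right) \left(3 + A\right) = - 2 \left(3 + A\right) = -6 - 2 A$)
$k{\left(a,b \right)} = - 6 a$
$\frac{4884}{k{\left(W{\left(-9 \right)},E{\left(7,11 \right)} \right)}} = \frac{4884}{\left(-6\right) \left(-6 - -18\right)} = \frac{4884}{\left(-6\right) \left(-6 + 18\right)} = \frac{4884}{\left(-6\right) 12} = \frac{4884}{-72} = 4884 \left(- \frac{1}{72}\right) = - \frac{407}{6}$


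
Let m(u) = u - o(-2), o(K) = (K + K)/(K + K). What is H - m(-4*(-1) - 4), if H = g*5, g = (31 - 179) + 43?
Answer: -524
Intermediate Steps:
g = -105 (g = -148 + 43 = -105)
o(K) = 1 (o(K) = (2*K)/((2*K)) = (2*K)*(1/(2*K)) = 1)
m(u) = -1 + u (m(u) = u - 1*1 = u - 1 = -1 + u)
H = -525 (H = -105*5 = -525)
H - m(-4*(-1) - 4) = -525 - (-1 + (-4*(-1) - 4)) = -525 - (-1 + (4 - 4)) = -525 - (-1 + 0) = -525 - 1*(-1) = -525 + 1 = -524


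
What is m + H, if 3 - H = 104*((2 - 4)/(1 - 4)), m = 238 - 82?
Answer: 269/3 ≈ 89.667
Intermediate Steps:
m = 156
H = -199/3 (H = 3 - 104*(2 - 4)/(1 - 4) = 3 - 104*(-2/(-3)) = 3 - 104*(-2*(-⅓)) = 3 - 104*2/3 = 3 - 1*208/3 = 3 - 208/3 = -199/3 ≈ -66.333)
m + H = 156 - 199/3 = 269/3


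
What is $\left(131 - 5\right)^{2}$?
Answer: $15876$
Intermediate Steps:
$\left(131 - 5\right)^{2} = 126^{2} = 15876$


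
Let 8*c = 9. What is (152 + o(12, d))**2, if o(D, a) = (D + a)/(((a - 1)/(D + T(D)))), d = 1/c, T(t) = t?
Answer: 6927424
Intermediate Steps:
c = 9/8 (c = (1/8)*9 = 9/8 ≈ 1.1250)
d = 8/9 (d = 1/(9/8) = 8/9 ≈ 0.88889)
o(D, a) = 2*D*(D + a)/(-1 + a) (o(D, a) = (D + a)/(((a - 1)/(D + D))) = (D + a)/(((-1 + a)/((2*D)))) = (D + a)/(((-1 + a)*(1/(2*D)))) = (D + a)/(((-1 + a)/(2*D))) = (D + a)*(2*D/(-1 + a)) = 2*D*(D + a)/(-1 + a))
(152 + o(12, d))**2 = (152 + 2*12*(12 + 8/9)/(-1 + 8/9))**2 = (152 + 2*12*(116/9)/(-1/9))**2 = (152 + 2*12*(-9)*(116/9))**2 = (152 - 2784)**2 = (-2632)**2 = 6927424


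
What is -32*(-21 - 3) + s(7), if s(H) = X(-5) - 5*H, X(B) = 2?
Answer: 735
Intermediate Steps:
s(H) = 2 - 5*H
-32*(-21 - 3) + s(7) = -32*(-21 - 3) + (2 - 5*7) = -32*(-24) + (2 - 35) = 768 - 33 = 735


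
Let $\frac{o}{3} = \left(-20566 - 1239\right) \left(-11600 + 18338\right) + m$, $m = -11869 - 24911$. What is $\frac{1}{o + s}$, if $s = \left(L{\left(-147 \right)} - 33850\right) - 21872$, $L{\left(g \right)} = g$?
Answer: $- \frac{1}{440932479} \approx -2.2679 \cdot 10^{-9}$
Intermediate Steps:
$m = -36780$
$s = -55869$ ($s = \left(-147 - 33850\right) - 21872 = -33997 - 21872 = -55869$)
$o = -440876610$ ($o = 3 \left(\left(-20566 - 1239\right) \left(-11600 + 18338\right) - 36780\right) = 3 \left(\left(-21805\right) 6738 - 36780\right) = 3 \left(-146922090 - 36780\right) = 3 \left(-146958870\right) = -440876610$)
$\frac{1}{o + s} = \frac{1}{-440876610 - 55869} = \frac{1}{-440932479} = - \frac{1}{440932479}$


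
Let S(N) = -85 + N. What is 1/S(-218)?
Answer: -1/303 ≈ -0.0033003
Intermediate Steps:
1/S(-218) = 1/(-85 - 218) = 1/(-303) = -1/303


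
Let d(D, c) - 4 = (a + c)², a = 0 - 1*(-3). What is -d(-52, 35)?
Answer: -1448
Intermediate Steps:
a = 3 (a = 0 + 3 = 3)
d(D, c) = 4 + (3 + c)²
-d(-52, 35) = -(4 + (3 + 35)²) = -(4 + 38²) = -(4 + 1444) = -1*1448 = -1448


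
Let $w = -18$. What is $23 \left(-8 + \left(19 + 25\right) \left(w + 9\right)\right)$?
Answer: $-9292$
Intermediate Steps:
$23 \left(-8 + \left(19 + 25\right) \left(w + 9\right)\right) = 23 \left(-8 + \left(19 + 25\right) \left(-18 + 9\right)\right) = 23 \left(-8 + 44 \left(-9\right)\right) = 23 \left(-8 - 396\right) = 23 \left(-404\right) = -9292$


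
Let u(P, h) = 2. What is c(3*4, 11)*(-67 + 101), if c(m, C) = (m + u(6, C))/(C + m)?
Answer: 476/23 ≈ 20.696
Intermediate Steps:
c(m, C) = (2 + m)/(C + m) (c(m, C) = (m + 2)/(C + m) = (2 + m)/(C + m))
c(3*4, 11)*(-67 + 101) = ((2 + 3*4)/(11 + 3*4))*(-67 + 101) = ((2 + 12)/(11 + 12))*34 = (14/23)*34 = 476/23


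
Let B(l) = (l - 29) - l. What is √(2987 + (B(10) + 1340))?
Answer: √4298 ≈ 65.559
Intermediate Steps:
B(l) = -29 (B(l) = (-29 + l) - l = -29)
√(2987 + (B(10) + 1340)) = √(2987 + (-29 + 1340)) = √(2987 + 1311) = √4298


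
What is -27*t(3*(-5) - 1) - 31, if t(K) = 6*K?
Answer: 2561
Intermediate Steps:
-27*t(3*(-5) - 1) - 31 = -162*(3*(-5) - 1) - 31 = -162*(-15 - 1) - 31 = -162*(-16) - 31 = -27*(-96) - 31 = 2592 - 31 = 2561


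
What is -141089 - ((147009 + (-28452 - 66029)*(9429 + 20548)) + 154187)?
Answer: 2831814652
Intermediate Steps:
-141089 - ((147009 + (-28452 - 66029)*(9429 + 20548)) + 154187) = -141089 - ((147009 - 94481*29977) + 154187) = -141089 - ((147009 - 2832256937) + 154187) = -141089 - (-2832109928 + 154187) = -141089 - 1*(-2831955741) = -141089 + 2831955741 = 2831814652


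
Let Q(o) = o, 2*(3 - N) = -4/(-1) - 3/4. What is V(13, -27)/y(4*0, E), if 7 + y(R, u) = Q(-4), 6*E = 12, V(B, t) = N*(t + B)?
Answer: 7/4 ≈ 1.7500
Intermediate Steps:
N = 11/8 (N = 3 - (-4/(-1) - 3/4)/2 = 3 - (-4*(-1) - 3*¼)/2 = 3 - (4 - ¾)/2 = 3 - ½*13/4 = 3 - 13/8 = 11/8 ≈ 1.3750)
V(B, t) = 11*B/8 + 11*t/8 (V(B, t) = 11*(t + B)/8 = 11*(B + t)/8 = 11*B/8 + 11*t/8)
E = 2 (E = (⅙)*12 = 2)
y(R, u) = -11 (y(R, u) = -7 - 4 = -11)
V(13, -27)/y(4*0, E) = ((11/8)*13 + (11/8)*(-27))/(-11) = (143/8 - 297/8)*(-1/11) = -77/4*(-1/11) = 7/4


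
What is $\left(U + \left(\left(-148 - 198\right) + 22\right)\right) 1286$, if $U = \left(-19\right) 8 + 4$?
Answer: $-606992$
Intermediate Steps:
$U = -148$ ($U = -152 + 4 = -148$)
$\left(U + \left(\left(-148 - 198\right) + 22\right)\right) 1286 = \left(-148 + \left(\left(-148 - 198\right) + 22\right)\right) 1286 = \left(-148 + \left(-346 + 22\right)\right) 1286 = \left(-148 - 324\right) 1286 = \left(-472\right) 1286 = -606992$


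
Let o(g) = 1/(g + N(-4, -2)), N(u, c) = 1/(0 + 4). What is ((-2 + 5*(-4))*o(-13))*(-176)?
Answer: -15488/51 ≈ -303.69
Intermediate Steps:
N(u, c) = ¼ (N(u, c) = 1/4 = ¼)
o(g) = 1/(¼ + g) (o(g) = 1/(g + ¼) = 1/(¼ + g))
((-2 + 5*(-4))*o(-13))*(-176) = ((-2 + 5*(-4))*(4/(1 + 4*(-13))))*(-176) = ((-2 - 20)*(4/(1 - 52)))*(-176) = -88/(-51)*(-176) = -88*(-1)/51*(-176) = -22*(-4/51)*(-176) = (88/51)*(-176) = -15488/51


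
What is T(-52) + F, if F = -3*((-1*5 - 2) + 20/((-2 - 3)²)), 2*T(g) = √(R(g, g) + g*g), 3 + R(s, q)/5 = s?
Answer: 93/5 + √2429/2 ≈ 43.242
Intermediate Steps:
R(s, q) = -15 + 5*s
T(g) = √(-15 + g² + 5*g)/2 (T(g) = √((-15 + 5*g) + g*g)/2 = √((-15 + 5*g) + g²)/2 = √(-15 + g² + 5*g)/2)
F = 93/5 (F = -3*((-5 - 2) + 20/((-5)²)) = -3*(-7 + 20/25) = -3*(-7 + 20*(1/25)) = -3*(-7 + ⅘) = -3*(-31/5) = 93/5 ≈ 18.600)
T(-52) + F = √(-15 + (-52)² + 5*(-52))/2 + 93/5 = √(-15 + 2704 - 260)/2 + 93/5 = √2429/2 + 93/5 = 93/5 + √2429/2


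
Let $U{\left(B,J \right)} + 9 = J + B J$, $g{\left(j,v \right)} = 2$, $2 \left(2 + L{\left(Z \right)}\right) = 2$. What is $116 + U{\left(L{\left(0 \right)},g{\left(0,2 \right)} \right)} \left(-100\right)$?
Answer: $1016$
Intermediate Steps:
$L{\left(Z \right)} = -1$ ($L{\left(Z \right)} = -2 + \frac{1}{2} \cdot 2 = -2 + 1 = -1$)
$U{\left(B,J \right)} = -9 + J + B J$ ($U{\left(B,J \right)} = -9 + \left(J + B J\right) = -9 + J + B J$)
$116 + U{\left(L{\left(0 \right)},g{\left(0,2 \right)} \right)} \left(-100\right) = 116 + \left(-9 + 2 - 2\right) \left(-100\right) = 116 - -900 = 116 + 900 = 1016$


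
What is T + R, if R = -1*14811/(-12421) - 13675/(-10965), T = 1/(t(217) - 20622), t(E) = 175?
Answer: 1358715945973/556961006091 ≈ 2.4395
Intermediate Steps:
T = -1/20447 (T = 1/(175 - 20622) = 1/(-20447) = -1/20447 ≈ -4.8907e-5)
R = 66451958/27239253 (R = -14811*(-1/12421) - 13675*(-1/10965) = 14811/12421 + 2735/2193 = 66451958/27239253 ≈ 2.4396)
T + R = -1/20447 + 66451958/27239253 = 1358715945973/556961006091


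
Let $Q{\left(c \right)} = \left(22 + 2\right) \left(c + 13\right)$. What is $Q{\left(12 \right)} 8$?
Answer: $4800$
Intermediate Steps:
$Q{\left(c \right)} = 312 + 24 c$ ($Q{\left(c \right)} = 24 \left(13 + c\right) = 312 + 24 c$)
$Q{\left(12 \right)} 8 = \left(312 + 24 \cdot 12\right) 8 = \left(312 + 288\right) 8 = 600 \cdot 8 = 4800$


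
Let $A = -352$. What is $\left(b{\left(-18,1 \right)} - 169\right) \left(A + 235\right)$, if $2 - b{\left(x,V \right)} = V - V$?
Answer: $19539$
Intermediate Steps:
$b{\left(x,V \right)} = 2$ ($b{\left(x,V \right)} = 2 - \left(V - V\right) = 2 - 0 = 2 + 0 = 2$)
$\left(b{\left(-18,1 \right)} - 169\right) \left(A + 235\right) = \left(2 - 169\right) \left(-352 + 235\right) = \left(-167\right) \left(-117\right) = 19539$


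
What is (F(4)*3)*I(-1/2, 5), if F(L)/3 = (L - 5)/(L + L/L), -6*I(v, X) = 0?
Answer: 0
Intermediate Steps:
I(v, X) = 0 (I(v, X) = -1/6*0 = 0)
F(L) = 3*(-5 + L)/(1 + L) (F(L) = 3*((L - 5)/(L + L/L)) = 3*((-5 + L)/(L + 1)) = 3*((-5 + L)/(1 + L)) = 3*(-5 + L)/(1 + L))
(F(4)*3)*I(-1/2, 5) = ((3*(-5 + 4)/(1 + 4))*3)*0 = ((3*(-1)/5)*3)*0 = ((3*(1/5)*(-1))*3)*0 = -3/5*3*0 = -9/5*0 = 0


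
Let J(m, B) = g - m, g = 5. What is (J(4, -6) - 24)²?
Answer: 529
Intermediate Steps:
J(m, B) = 5 - m
(J(4, -6) - 24)² = ((5 - 1*4) - 24)² = ((5 - 4) - 24)² = (1 - 24)² = (-23)² = 529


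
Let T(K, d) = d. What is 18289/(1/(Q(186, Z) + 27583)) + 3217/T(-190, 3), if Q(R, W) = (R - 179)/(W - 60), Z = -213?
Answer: 6558059175/13 ≈ 5.0447e+8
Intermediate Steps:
Q(R, W) = (-179 + R)/(-60 + W)
18289/(1/(Q(186, Z) + 27583)) + 3217/T(-190, 3) = 18289/(1/((-179 + 186)/(-60 - 213) + 27583)) + 3217/3 = 18289/(1/(7/(-273) + 27583)) + 3217*(1/3) = 18289/(1/(-1/273*7 + 27583)) + 3217/3 = 18289/(1/(-1/39 + 27583)) + 3217/3 = 18289/(1/(1075736/39)) + 3217/3 = 18289/(39/1075736) + 3217/3 = 18289*(1075736/39) + 3217/3 = 19674135704/39 + 3217/3 = 6558059175/13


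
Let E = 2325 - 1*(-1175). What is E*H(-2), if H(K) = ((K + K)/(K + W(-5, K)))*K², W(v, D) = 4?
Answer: -28000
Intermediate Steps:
E = 3500 (E = 2325 + 1175 = 3500)
H(K) = 2*K³/(4 + K) (H(K) = ((K + K)/(K + 4))*K² = ((2*K)/(4 + K))*K² = (2*K/(4 + K))*K² = 2*K³/(4 + K))
E*H(-2) = 3500*(2*(-2)³/(4 - 2)) = 3500*(2*(-8)/2) = 3500*(2*(-8)*(½)) = 3500*(-8) = -28000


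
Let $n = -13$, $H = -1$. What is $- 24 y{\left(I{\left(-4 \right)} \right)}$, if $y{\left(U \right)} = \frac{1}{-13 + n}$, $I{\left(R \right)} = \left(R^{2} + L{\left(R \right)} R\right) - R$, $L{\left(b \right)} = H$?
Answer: $\frac{12}{13} \approx 0.92308$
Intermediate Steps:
$L{\left(b \right)} = -1$
$I{\left(R \right)} = R^{2} - 2 R$ ($I{\left(R \right)} = \left(R^{2} - R\right) - R = R^{2} - 2 R$)
$y{\left(U \right)} = - \frac{1}{26}$ ($y{\left(U \right)} = \frac{1}{-13 - 13} = \frac{1}{-26} = - \frac{1}{26}$)
$- 24 y{\left(I{\left(-4 \right)} \right)} = \left(-24\right) \left(- \frac{1}{26}\right) = \frac{12}{13}$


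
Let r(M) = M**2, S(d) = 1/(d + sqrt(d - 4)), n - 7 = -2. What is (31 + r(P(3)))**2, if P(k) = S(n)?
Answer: 1247689/1296 ≈ 962.72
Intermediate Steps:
n = 5 (n = 7 - 2 = 5)
S(d) = 1/(d + sqrt(-4 + d))
P(k) = 1/6 (P(k) = 1/(5 + sqrt(-4 + 5)) = 1/(5 + sqrt(1)) = 1/(5 + 1) = 1/6)
(31 + r(P(3)))**2 = (31 + (1/6)**2)**2 = (31 + 1/36)**2 = (1117/36)**2 = 1247689/1296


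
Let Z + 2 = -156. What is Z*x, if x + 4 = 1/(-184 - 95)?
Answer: 176486/279 ≈ 632.57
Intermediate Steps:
Z = -158 (Z = -2 - 156 = -158)
x = -1117/279 (x = -4 + 1/(-184 - 95) = -4 + 1/(-279) = -4 - 1/279 = -1117/279 ≈ -4.0036)
Z*x = -158*(-1117/279) = 176486/279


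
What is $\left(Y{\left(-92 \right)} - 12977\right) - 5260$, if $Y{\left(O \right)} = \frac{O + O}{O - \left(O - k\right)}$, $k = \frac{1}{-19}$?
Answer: $-14741$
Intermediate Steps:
$k = - \frac{1}{19} \approx -0.052632$
$Y{\left(O \right)} = - 38 O$ ($Y{\left(O \right)} = \frac{O + O}{O - \left(\frac{1}{19} + O\right)} = \frac{2 O}{- \frac{1}{19}} = 2 O \left(-19\right) = - 38 O$)
$\left(Y{\left(-92 \right)} - 12977\right) - 5260 = \left(\left(-38\right) \left(-92\right) - 12977\right) - 5260 = \left(3496 - 12977\right) - 5260 = -9481 - 5260 = -14741$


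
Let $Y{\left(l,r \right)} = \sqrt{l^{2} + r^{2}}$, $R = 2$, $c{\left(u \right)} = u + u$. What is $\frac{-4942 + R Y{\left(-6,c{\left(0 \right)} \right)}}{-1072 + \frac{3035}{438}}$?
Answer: $\frac{2159340}{466501} \approx 4.6288$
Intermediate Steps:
$c{\left(u \right)} = 2 u$
$\frac{-4942 + R Y{\left(-6,c{\left(0 \right)} \right)}}{-1072 + \frac{3035}{438}} = \frac{-4942 + 2 \sqrt{\left(-6\right)^{2} + \left(2 \cdot 0\right)^{2}}}{-1072 + \frac{3035}{438}} = \frac{-4942 + 2 \sqrt{36 + 0^{2}}}{-1072 + 3035 \cdot \frac{1}{438}} = \frac{-4942 + 2 \sqrt{36 + 0}}{-1072 + \frac{3035}{438}} = \frac{-4942 + 2 \sqrt{36}}{- \frac{466501}{438}} = \left(-4942 + 2 \cdot 6\right) \left(- \frac{438}{466501}\right) = \left(-4942 + 12\right) \left(- \frac{438}{466501}\right) = \left(-4930\right) \left(- \frac{438}{466501}\right) = \frac{2159340}{466501}$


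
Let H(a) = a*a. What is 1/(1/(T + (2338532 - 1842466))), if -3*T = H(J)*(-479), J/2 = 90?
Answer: 5669266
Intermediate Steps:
J = 180 (J = 2*90 = 180)
H(a) = a²
T = 5173200 (T = -180²*(-479)/3 = -10800*(-479) = -⅓*(-15519600) = 5173200)
1/(1/(T + (2338532 - 1842466))) = 1/(1/(5173200 + (2338532 - 1842466))) = 1/(1/(5173200 + 496066)) = 1/(1/5669266) = 5669266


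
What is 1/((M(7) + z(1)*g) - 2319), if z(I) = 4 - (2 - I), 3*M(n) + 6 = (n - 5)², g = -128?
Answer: -3/8111 ≈ -0.00036987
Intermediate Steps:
M(n) = -2 + (-5 + n)²/3 (M(n) = -2 + (n - 5)²/3 = -2 + (-5 + n)²/3)
z(I) = 2 + I (z(I) = 4 + (-2 + I) = 2 + I)
1/((M(7) + z(1)*g) - 2319) = 1/(((-2 + (-5 + 7)²/3) + (2 + 1)*(-128)) - 2319) = 1/(((-2 + (⅓)*2²) + 3*(-128)) - 2319) = 1/(((-2 + (⅓)*4) - 384) - 2319) = 1/(((-2 + 4/3) - 384) - 2319) = 1/((-⅔ - 384) - 2319) = 1/(-1154/3 - 2319) = 1/(-8111/3) = -3/8111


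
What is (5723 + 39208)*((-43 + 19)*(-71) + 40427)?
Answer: 1892987961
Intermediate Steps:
(5723 + 39208)*((-43 + 19)*(-71) + 40427) = 44931*(-24*(-71) + 40427) = 44931*(1704 + 40427) = 44931*42131 = 1892987961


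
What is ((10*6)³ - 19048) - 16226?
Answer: 180726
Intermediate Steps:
((10*6)³ - 19048) - 16226 = (60³ - 19048) - 16226 = (216000 - 19048) - 16226 = 196952 - 16226 = 180726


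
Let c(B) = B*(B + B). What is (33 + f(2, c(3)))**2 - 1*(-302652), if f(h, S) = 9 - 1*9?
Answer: 303741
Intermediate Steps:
c(B) = 2*B**2 (c(B) = B*(2*B) = 2*B**2)
f(h, S) = 0 (f(h, S) = 9 - 9 = 0)
(33 + f(2, c(3)))**2 - 1*(-302652) = (33 + 0)**2 - 1*(-302652) = 33**2 + 302652 = 1089 + 302652 = 303741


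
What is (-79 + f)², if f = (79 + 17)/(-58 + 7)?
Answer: 1890625/289 ≈ 6542.0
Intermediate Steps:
f = -32/17 (f = 96/(-51) = 96*(-1/51) = -32/17 ≈ -1.8824)
(-79 + f)² = (-79 - 32/17)² = (-1375/17)² = 1890625/289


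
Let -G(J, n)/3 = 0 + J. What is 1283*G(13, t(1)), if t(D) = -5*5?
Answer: -50037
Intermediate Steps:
t(D) = -25
G(J, n) = -3*J (G(J, n) = -3*(0 + J) = -3*J)
1283*G(13, t(1)) = 1283*(-3*13) = 1283*(-39) = -50037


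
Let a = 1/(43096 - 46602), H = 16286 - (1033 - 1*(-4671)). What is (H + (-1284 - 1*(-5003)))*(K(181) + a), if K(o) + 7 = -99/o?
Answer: -68492880477/634586 ≈ -1.0793e+5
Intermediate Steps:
K(o) = -7 - 99/o
H = 10582 (H = 16286 - (1033 + 4671) = 16286 - 1*5704 = 16286 - 5704 = 10582)
a = -1/3506 (a = 1/(-3506) = -1/3506 ≈ -0.00028523)
(H + (-1284 - 1*(-5003)))*(K(181) + a) = (10582 + (-1284 - 1*(-5003)))*((-7 - 99/181) - 1/3506) = (10582 + (-1284 + 5003))*((-7 - 99*1/181) - 1/3506) = (10582 + 3719)*((-7 - 99/181) - 1/3506) = 14301*(-1366/181 - 1/3506) = 14301*(-4789377/634586) = -68492880477/634586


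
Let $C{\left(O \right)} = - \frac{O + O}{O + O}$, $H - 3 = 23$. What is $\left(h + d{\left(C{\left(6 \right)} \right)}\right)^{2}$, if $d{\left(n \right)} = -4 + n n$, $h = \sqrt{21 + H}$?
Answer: $\left(-3 + \sqrt{47}\right)^{2} \approx 14.866$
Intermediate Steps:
$H = 26$ ($H = 3 + 23 = 26$)
$h = \sqrt{47}$ ($h = \sqrt{21 + 26} = \sqrt{47} \approx 6.8557$)
$C{\left(O \right)} = -1$ ($C{\left(O \right)} = - \frac{2 O}{2 O} = - 2 O \frac{1}{2 O} = \left(-1\right) 1 = -1$)
$d{\left(n \right)} = -4 + n^{2}$
$\left(h + d{\left(C{\left(6 \right)} \right)}\right)^{2} = \left(\sqrt{47} - \left(4 - \left(-1\right)^{2}\right)\right)^{2} = \left(\sqrt{47} + \left(-4 + 1\right)\right)^{2} = \left(\sqrt{47} - 3\right)^{2} = \left(-3 + \sqrt{47}\right)^{2}$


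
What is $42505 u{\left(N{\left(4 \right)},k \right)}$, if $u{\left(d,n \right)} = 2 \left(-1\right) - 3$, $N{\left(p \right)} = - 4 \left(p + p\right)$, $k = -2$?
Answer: $-212525$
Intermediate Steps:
$N{\left(p \right)} = - 8 p$ ($N{\left(p \right)} = - 4 \cdot 2 p = - 8 p$)
$u{\left(d,n \right)} = -5$ ($u{\left(d,n \right)} = -2 - 3 = -5$)
$42505 u{\left(N{\left(4 \right)},k \right)} = 42505 \left(-5\right) = -212525$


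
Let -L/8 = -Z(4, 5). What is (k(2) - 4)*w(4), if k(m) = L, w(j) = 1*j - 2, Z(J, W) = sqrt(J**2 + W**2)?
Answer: -8 + 16*sqrt(41) ≈ 94.450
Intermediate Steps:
L = 8*sqrt(41) (L = -(-8)*sqrt(4**2 + 5**2) = -(-8)*sqrt(16 + 25) = -(-8)*sqrt(41) = 8*sqrt(41) ≈ 51.225)
w(j) = -2 + j (w(j) = j - 2 = -2 + j)
k(m) = 8*sqrt(41)
(k(2) - 4)*w(4) = (8*sqrt(41) - 4)*(-2 + 4) = (-4 + 8*sqrt(41))*2 = -8 + 16*sqrt(41)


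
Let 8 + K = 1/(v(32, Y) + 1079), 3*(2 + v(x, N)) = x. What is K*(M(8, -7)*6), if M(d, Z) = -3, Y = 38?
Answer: 469818/3263 ≈ 143.98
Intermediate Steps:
v(x, N) = -2 + x/3
K = -26101/3263 (K = -8 + 1/((-2 + (⅓)*32) + 1079) = -8 + 1/((-2 + 32/3) + 1079) = -8 + 1/(26/3 + 1079) = -8 + 1/(3263/3) = -8 + 3/3263 = -26101/3263 ≈ -7.9991)
K*(M(8, -7)*6) = -(-78303)*6/3263 = -26101/3263*(-18) = 469818/3263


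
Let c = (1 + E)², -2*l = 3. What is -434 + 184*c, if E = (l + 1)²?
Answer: -293/2 ≈ -146.50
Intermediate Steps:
l = -3/2 (l = -½*3 = -3/2 ≈ -1.5000)
E = ¼ (E = (-3/2 + 1)² = (-½)² = ¼ ≈ 0.25000)
c = 25/16 (c = (1 + ¼)² = (5/4)² = 25/16 ≈ 1.5625)
-434 + 184*c = -434 + 184*(25/16) = -434 + 575/2 = -293/2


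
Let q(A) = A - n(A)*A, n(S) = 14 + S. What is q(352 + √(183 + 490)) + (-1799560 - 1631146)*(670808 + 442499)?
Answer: -3819429133895 - 717*√673 ≈ -3.8194e+12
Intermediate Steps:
q(A) = A - A*(14 + A) (q(A) = A - (14 + A)*A = A - A*(14 + A))
q(352 + √(183 + 490)) + (-1799560 - 1631146)*(670808 + 442499) = -(352 + √(183 + 490))*(13 + (352 + √(183 + 490))) + (-1799560 - 1631146)*(670808 + 442499) = -(352 + √673)*(13 + (352 + √673)) - 3430706*1113307 = -(352 + √673)*(365 + √673) - 3819429004742 = -3819429004742 - (352 + √673)*(365 + √673)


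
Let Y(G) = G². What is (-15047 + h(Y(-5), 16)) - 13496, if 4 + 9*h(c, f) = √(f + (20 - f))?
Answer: -256891/9 + 2*√5/9 ≈ -28543.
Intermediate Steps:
h(c, f) = -4/9 + 2*√5/9 (h(c, f) = -4/9 + √(f + (20 - f))/9 = -4/9 + √20/9 = -4/9 + (2*√5)/9 = -4/9 + 2*√5/9)
(-15047 + h(Y(-5), 16)) - 13496 = (-15047 + (-4/9 + 2*√5/9)) - 13496 = (-135427/9 + 2*√5/9) - 13496 = -256891/9 + 2*√5/9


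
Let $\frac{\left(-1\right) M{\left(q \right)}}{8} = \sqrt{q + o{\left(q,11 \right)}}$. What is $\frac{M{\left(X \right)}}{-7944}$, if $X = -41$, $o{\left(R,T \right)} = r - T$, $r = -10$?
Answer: $\frac{i \sqrt{62}}{993} \approx 0.0079295 i$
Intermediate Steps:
$o{\left(R,T \right)} = -10 - T$
$M{\left(q \right)} = - 8 \sqrt{-21 + q}$ ($M{\left(q \right)} = - 8 \sqrt{q - 21} = - 8 \sqrt{-21 + q}$)
$\frac{M{\left(X \right)}}{-7944} = \frac{\left(-8\right) \sqrt{-21 - 41}}{-7944} = - 8 \sqrt{-62} \left(- \frac{1}{7944}\right) = - 8 i \sqrt{62} \left(- \frac{1}{7944}\right) = \frac{i \sqrt{62}}{993}$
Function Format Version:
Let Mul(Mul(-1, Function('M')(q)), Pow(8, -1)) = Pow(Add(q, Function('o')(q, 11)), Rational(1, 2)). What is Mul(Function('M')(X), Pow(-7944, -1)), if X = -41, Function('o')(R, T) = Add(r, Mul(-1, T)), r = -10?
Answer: Mul(Rational(1, 993), I, Pow(62, Rational(1, 2))) ≈ Mul(0.0079295, I)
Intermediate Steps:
Function('o')(R, T) = Add(-10, Mul(-1, T))
Function('M')(q) = Mul(-8, Pow(Add(-21, q), Rational(1, 2))) (Function('M')(q) = Mul(-8, Pow(Add(q, Add(-10, Mul(-1, 11))), Rational(1, 2))) = Mul(-8, Pow(Add(q, Add(-10, -11)), Rational(1, 2))) = Mul(-8, Pow(Add(q, -21), Rational(1, 2))) = Mul(-8, Pow(Add(-21, q), Rational(1, 2))))
Mul(Function('M')(X), Pow(-7944, -1)) = Mul(Mul(-8, Pow(Add(-21, -41), Rational(1, 2))), Pow(-7944, -1)) = Mul(Mul(-8, Pow(-62, Rational(1, 2))), Rational(-1, 7944)) = Mul(Mul(-8, Mul(I, Pow(62, Rational(1, 2)))), Rational(-1, 7944)) = Mul(Mul(-8, I, Pow(62, Rational(1, 2))), Rational(-1, 7944)) = Mul(Rational(1, 993), I, Pow(62, Rational(1, 2)))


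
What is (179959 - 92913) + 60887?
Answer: 147933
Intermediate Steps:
(179959 - 92913) + 60887 = 87046 + 60887 = 147933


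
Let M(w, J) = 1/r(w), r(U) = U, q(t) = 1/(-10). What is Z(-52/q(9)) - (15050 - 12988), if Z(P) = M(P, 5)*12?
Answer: -268057/130 ≈ -2062.0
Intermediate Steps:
q(t) = -1/10
M(w, J) = 1/w
Z(P) = 12/P
Z(-52/q(9)) - (15050 - 12988) = 12/((-52/(-1/10))) - (15050 - 12988) = 12/((-52*(-10))) - 1*2062 = 12/520 - 2062 = 12*(1/520) - 2062 = 3/130 - 2062 = -268057/130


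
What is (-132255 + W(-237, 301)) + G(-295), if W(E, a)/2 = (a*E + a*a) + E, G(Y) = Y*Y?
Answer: -7176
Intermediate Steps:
G(Y) = Y**2
W(E, a) = 2*E + 2*a**2 + 2*E*a (W(E, a) = 2*((a*E + a*a) + E) = 2*((E*a + a**2) + E) = 2*((a**2 + E*a) + E) = 2*(E + a**2 + E*a) = 2*E + 2*a**2 + 2*E*a)
(-132255 + W(-237, 301)) + G(-295) = (-132255 + (2*(-237) + 2*301**2 + 2*(-237)*301)) + (-295)**2 = (-132255 + (-474 + 2*90601 - 142674)) + 87025 = (-132255 + (-474 + 181202 - 142674)) + 87025 = (-132255 + 38054) + 87025 = -94201 + 87025 = -7176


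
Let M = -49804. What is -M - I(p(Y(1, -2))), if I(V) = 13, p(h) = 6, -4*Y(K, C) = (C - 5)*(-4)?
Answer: 49791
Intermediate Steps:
Y(K, C) = -5 + C (Y(K, C) = -(C - 5)*(-4)/4 = -(-5 + C)*(-4)/4 = -(20 - 4*C)/4 = -5 + C)
-M - I(p(Y(1, -2))) = -1*(-49804) - 1*13 = 49804 - 13 = 49791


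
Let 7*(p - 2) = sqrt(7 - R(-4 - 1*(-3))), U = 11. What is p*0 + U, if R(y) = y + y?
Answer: 11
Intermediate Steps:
R(y) = 2*y
p = 17/7 (p = 2 + sqrt(7 - 2*(-4 - 1*(-3)))/7 = 2 + sqrt(7 - 2*(-4 + 3))/7 = 2 + sqrt(7 - 2*(-1))/7 = 2 + sqrt(7 - 1*(-2))/7 = 2 + sqrt(7 + 2)/7 = 2 + sqrt(9)/7 = 2 + (1/7)*3 = 2 + 3/7 = 17/7 ≈ 2.4286)
p*0 + U = (17/7)*0 + 11 = 0 + 11 = 11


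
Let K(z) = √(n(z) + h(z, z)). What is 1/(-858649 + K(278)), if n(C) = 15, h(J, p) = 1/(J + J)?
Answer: -477408844/409926626483415 - 2*√1159399/409926626483415 ≈ -1.1646e-6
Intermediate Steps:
h(J, p) = 1/(2*J)
K(z) = √(15 + 1/(2*z))
1/(-858649 + K(278)) = 1/(-858649 + √(60 + 2/278)/2) = 1/(-858649 + √(60 + 2*(1/278))/2) = 1/(-858649 + √(60 + 1/139)/2) = 1/(-858649 + √(8341/139)/2) = 1/(-858649 + (√1159399/139)/2) = 1/(-858649 + √1159399/278)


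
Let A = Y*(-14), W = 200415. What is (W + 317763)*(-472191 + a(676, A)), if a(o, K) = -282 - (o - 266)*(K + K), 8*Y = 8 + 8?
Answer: -232927747314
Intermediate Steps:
Y = 2 (Y = (8 + 8)/8 = (⅛)*16 = 2)
A = -28 (A = 2*(-14) = -28)
a(o, K) = -282 - 2*K*(-266 + o) (a(o, K) = -282 - (-266 + o)*2*K = -282 - 2*K*(-266 + o))
(W + 317763)*(-472191 + a(676, A)) = (200415 + 317763)*(-472191 + (-282 + 532*(-28) - 2*(-28)*676)) = 518178*(-472191 + (-282 - 14896 + 37856)) = 518178*(-472191 + 22678) = 518178*(-449513) = -232927747314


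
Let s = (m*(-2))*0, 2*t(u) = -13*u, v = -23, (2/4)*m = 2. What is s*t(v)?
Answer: 0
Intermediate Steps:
m = 4 (m = 2*2 = 4)
t(u) = -13*u/2 (t(u) = (-13*u)/2 = -13*u/2)
s = 0 (s = (4*(-2))*0 = -8*0 = 0)
s*t(v) = 0*(-13/2*(-23)) = 0*(299/2) = 0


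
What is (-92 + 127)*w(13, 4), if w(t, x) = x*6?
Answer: 840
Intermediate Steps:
w(t, x) = 6*x
(-92 + 127)*w(13, 4) = (-92 + 127)*(6*4) = 35*24 = 840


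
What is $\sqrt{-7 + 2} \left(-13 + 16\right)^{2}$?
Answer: $9 i \sqrt{5} \approx 20.125 i$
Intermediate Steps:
$\sqrt{-7 + 2} \left(-13 + 16\right)^{2} = \sqrt{-5} \cdot 3^{2} = i \sqrt{5} \cdot 9 = 9 i \sqrt{5}$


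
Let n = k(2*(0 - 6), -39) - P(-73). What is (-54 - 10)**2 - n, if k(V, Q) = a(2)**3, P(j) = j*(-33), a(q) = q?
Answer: 6497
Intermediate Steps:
P(j) = -33*j
k(V, Q) = 8 (k(V, Q) = 2**3 = 8)
n = -2401 (n = 8 - (-33)*(-73) = 8 - 1*2409 = 8 - 2409 = -2401)
(-54 - 10)**2 - n = (-54 - 10)**2 - 1*(-2401) = (-64)**2 + 2401 = 4096 + 2401 = 6497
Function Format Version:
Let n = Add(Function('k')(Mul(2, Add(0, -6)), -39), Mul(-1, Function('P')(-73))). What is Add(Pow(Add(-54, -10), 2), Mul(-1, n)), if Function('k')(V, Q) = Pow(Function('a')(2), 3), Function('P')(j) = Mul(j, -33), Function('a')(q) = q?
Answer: 6497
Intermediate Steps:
Function('P')(j) = Mul(-33, j)
Function('k')(V, Q) = 8 (Function('k')(V, Q) = Pow(2, 3) = 8)
n = -2401 (n = Add(8, Mul(-1, Mul(-33, -73))) = Add(8, Mul(-1, 2409)) = Add(8, -2409) = -2401)
Add(Pow(Add(-54, -10), 2), Mul(-1, n)) = Add(Pow(Add(-54, -10), 2), Mul(-1, -2401)) = Add(Pow(-64, 2), 2401) = Add(4096, 2401) = 6497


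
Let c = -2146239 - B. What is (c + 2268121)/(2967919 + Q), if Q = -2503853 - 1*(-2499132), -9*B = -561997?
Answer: 534941/26668782 ≈ 0.020059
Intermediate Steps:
B = 561997/9 (B = -1/9*(-561997) = 561997/9 ≈ 62444.)
c = -19878148/9 (c = -2146239 - 1*561997/9 = -2146239 - 561997/9 = -19878148/9 ≈ -2.2087e+6)
Q = -4721 (Q = -2503853 + 2499132 = -4721)
(c + 2268121)/(2967919 + Q) = (-19878148/9 + 2268121)/(2967919 - 4721) = (534941/9)/2963198 = (534941/9)*(1/2963198) = 534941/26668782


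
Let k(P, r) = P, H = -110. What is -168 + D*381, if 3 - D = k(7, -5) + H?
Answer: 40218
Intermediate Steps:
D = 106 (D = 3 - (7 - 110) = 3 - 1*(-103) = 3 + 103 = 106)
-168 + D*381 = -168 + 106*381 = -168 + 40386 = 40218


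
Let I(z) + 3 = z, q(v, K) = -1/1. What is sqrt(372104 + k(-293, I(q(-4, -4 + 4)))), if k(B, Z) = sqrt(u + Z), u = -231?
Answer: sqrt(372104 + I*sqrt(235)) ≈ 610.0 + 0.01*I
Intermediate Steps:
q(v, K) = -1 (q(v, K) = -1*1 = -1)
I(z) = -3 + z
k(B, Z) = sqrt(-231 + Z)
sqrt(372104 + k(-293, I(q(-4, -4 + 4)))) = sqrt(372104 + sqrt(-231 + (-3 - 1))) = sqrt(372104 + sqrt(-231 - 4)) = sqrt(372104 + sqrt(-235)) = sqrt(372104 + I*sqrt(235))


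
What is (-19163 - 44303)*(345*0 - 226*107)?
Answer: 1534734812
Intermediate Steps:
(-19163 - 44303)*(345*0 - 226*107) = -63466*(0 - 24182) = -63466*(-24182) = 1534734812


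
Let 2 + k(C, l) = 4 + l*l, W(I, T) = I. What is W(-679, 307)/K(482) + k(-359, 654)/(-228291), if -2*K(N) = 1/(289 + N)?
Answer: 239024358520/228291 ≈ 1.0470e+6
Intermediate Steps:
k(C, l) = 2 + l² (k(C, l) = -2 + (4 + l*l) = -2 + (4 + l²) = 2 + l²)
K(N) = -1/(2*(289 + N))
W(-679, 307)/K(482) + k(-359, 654)/(-228291) = -679/((-1/(578 + 2*482))) + (2 + 654²)/(-228291) = -679/((-1/(578 + 964))) + (2 + 427716)*(-1/228291) = -679/((-1/1542)) + 427718*(-1/228291) = -679/((-1*1/1542)) - 427718/228291 = -679/(-1/1542) - 427718/228291 = -679*(-1542) - 427718/228291 = 1047018 - 427718/228291 = 239024358520/228291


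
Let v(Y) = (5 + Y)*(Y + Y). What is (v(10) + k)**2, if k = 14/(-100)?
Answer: 224790049/2500 ≈ 89916.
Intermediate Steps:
v(Y) = 2*Y*(5 + Y) (v(Y) = (5 + Y)*(2*Y) = 2*Y*(5 + Y))
k = -7/50 (k = 14*(-1/100) = -7/50 ≈ -0.14000)
(v(10) + k)**2 = (2*10*(5 + 10) - 7/50)**2 = (2*10*15 - 7/50)**2 = (300 - 7/50)**2 = (14993/50)**2 = 224790049/2500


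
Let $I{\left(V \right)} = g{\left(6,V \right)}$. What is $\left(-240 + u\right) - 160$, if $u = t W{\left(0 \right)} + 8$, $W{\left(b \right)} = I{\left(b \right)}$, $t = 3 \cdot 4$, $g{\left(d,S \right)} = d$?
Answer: $-320$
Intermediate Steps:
$t = 12$
$I{\left(V \right)} = 6$
$W{\left(b \right)} = 6$
$u = 80$ ($u = 12 \cdot 6 + 8 = 72 + 8 = 80$)
$\left(-240 + u\right) - 160 = \left(-240 + 80\right) - 160 = -160 - 160 = -320$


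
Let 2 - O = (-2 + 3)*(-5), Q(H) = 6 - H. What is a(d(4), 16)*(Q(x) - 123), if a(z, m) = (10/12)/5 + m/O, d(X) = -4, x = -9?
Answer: -1854/7 ≈ -264.86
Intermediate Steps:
O = 7 (O = 2 - (-2 + 3)*(-5) = 2 - (-5) = 2 - 1*(-5) = 2 + 5 = 7)
a(z, m) = 1/6 + m/7 (a(z, m) = (10/12)/5 + m/7 = (10*(1/12))*(1/5) + m*(1/7) = (5/6)*(1/5) + m/7 = 1/6 + m/7)
a(d(4), 16)*(Q(x) - 123) = (1/6 + (1/7)*16)*((6 - 1*(-9)) - 123) = (1/6 + 16/7)*((6 + 9) - 123) = 103*(15 - 123)/42 = (103/42)*(-108) = -1854/7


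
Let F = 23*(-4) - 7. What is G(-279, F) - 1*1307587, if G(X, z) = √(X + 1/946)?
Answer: -1307587 + I*√249680618/946 ≈ -1.3076e+6 + 16.703*I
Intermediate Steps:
F = -99 (F = -92 - 7 = -99)
G(X, z) = √(1/946 + X) (G(X, z) = √(X + 1/946) = √(1/946 + X))
G(-279, F) - 1*1307587 = √(946 + 894916*(-279))/946 - 1*1307587 = √(946 - 249681564)/946 - 1307587 = √(-249680618)/946 - 1307587 = (I*√249680618)/946 - 1307587 = I*√249680618/946 - 1307587 = -1307587 + I*√249680618/946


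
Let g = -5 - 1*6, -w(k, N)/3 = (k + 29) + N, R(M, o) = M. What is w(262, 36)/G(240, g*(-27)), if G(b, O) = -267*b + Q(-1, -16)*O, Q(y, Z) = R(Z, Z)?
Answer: 109/7648 ≈ 0.014252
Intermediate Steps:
Q(y, Z) = Z
w(k, N) = -87 - 3*N - 3*k (w(k, N) = -3*((k + 29) + N) = -3*((29 + k) + N) = -3*(29 + N + k) = -87 - 3*N - 3*k)
g = -11 (g = -5 - 6 = -11)
G(b, O) = -267*b - 16*O
w(262, 36)/G(240, g*(-27)) = (-87 - 3*36 - 3*262)/(-267*240 - (-176)*(-27)) = (-87 - 108 - 786)/(-64080 - 16*297) = -981/(-64080 - 4752) = -981/(-68832) = -981*(-1/68832) = 109/7648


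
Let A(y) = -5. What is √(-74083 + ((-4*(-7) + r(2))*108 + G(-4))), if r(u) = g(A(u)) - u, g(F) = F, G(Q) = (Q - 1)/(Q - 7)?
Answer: 2*I*√2172390/11 ≈ 267.98*I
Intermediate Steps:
G(Q) = (-1 + Q)/(-7 + Q)
r(u) = -5 - u
√(-74083 + ((-4*(-7) + r(2))*108 + G(-4))) = √(-74083 + ((-4*(-7) + (-5 - 1*2))*108 + (-1 - 4)/(-7 - 4))) = √(-74083 + ((28 + (-5 - 2))*108 - 5/(-11))) = √(-74083 + ((28 - 7)*108 - 1/11*(-5))) = √(-74083 + (21*108 + 5/11)) = √(-74083 + (2268 + 5/11)) = √(-74083 + 24953/11) = √(-789960/11) = 2*I*√2172390/11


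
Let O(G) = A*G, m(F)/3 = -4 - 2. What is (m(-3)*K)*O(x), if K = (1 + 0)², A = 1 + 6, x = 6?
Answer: -756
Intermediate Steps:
m(F) = -18 (m(F) = 3*(-4 - 2) = 3*(-6) = -18)
A = 7
O(G) = 7*G
K = 1 (K = 1² = 1)
(m(-3)*K)*O(x) = (-18*1)*(7*6) = -18*42 = -756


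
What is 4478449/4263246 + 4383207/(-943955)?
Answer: -14459235384127/4024312377930 ≈ -3.5930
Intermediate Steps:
4478449/4263246 + 4383207/(-943955) = 4478449*(1/4263246) + 4383207*(-1/943955) = 4478449/4263246 - 4383207/943955 = -14459235384127/4024312377930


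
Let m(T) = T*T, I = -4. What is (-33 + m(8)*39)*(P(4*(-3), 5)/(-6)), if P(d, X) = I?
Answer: 1642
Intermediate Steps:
P(d, X) = -4
m(T) = T²
(-33 + m(8)*39)*(P(4*(-3), 5)/(-6)) = (-33 + 8²*39)*(-4/(-6)) = (-33 + 64*39)*(-4*(-⅙)) = (-33 + 2496)*(⅔) = 2463*(⅔) = 1642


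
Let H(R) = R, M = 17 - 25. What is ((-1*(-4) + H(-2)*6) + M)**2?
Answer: 256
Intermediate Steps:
M = -8
((-1*(-4) + H(-2)*6) + M)**2 = ((-1*(-4) - 2*6) - 8)**2 = ((4 - 12) - 8)**2 = (-8 - 8)**2 = (-16)**2 = 256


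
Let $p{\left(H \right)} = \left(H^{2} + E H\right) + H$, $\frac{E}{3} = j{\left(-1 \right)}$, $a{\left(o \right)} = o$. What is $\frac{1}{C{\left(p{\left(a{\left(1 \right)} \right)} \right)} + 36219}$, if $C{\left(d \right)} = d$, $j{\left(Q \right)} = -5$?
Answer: $\frac{1}{36206} \approx 2.762 \cdot 10^{-5}$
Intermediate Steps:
$E = -15$ ($E = 3 \left(-5\right) = -15$)
$p{\left(H \right)} = H^{2} - 14 H$ ($p{\left(H \right)} = \left(H^{2} - 15 H\right) + H = H^{2} - 14 H$)
$\frac{1}{C{\left(p{\left(a{\left(1 \right)} \right)} \right)} + 36219} = \frac{1}{1 \left(-14 + 1\right) + 36219} = \frac{1}{1 \left(-13\right) + 36219} = \frac{1}{-13 + 36219} = \frac{1}{36206}$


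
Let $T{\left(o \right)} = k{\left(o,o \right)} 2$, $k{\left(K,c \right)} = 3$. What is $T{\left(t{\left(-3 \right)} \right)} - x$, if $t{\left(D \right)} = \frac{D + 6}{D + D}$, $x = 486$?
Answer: $-480$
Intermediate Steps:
$t{\left(D \right)} = \frac{6 + D}{2 D}$
$T{\left(o \right)} = 6$ ($T{\left(o \right)} = 3 \cdot 2 = 6$)
$T{\left(t{\left(-3 \right)} \right)} - x = 6 - 486 = -480$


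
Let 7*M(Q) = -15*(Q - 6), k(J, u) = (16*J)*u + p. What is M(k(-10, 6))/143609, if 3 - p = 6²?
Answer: 14985/1005263 ≈ 0.014907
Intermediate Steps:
p = -33 (p = 3 - 1*6² = 3 - 1*36 = 3 - 36 = -33)
k(J, u) = -33 + 16*J*u (k(J, u) = (16*J)*u - 33 = 16*J*u - 33 = -33 + 16*J*u)
M(Q) = 90/7 - 15*Q/7 (M(Q) = (-15*(Q - 6))/7 = (-15*(-6 + Q))/7 = (90 - 15*Q)/7 = 90/7 - 15*Q/7)
M(k(-10, 6))/143609 = (90/7 - 15*(-33 + 16*(-10)*6)/7)/143609 = (90/7 - 15*(-33 - 960)/7)*(1/143609) = (90/7 - 15/7*(-993))*(1/143609) = (90/7 + 14895/7)*(1/143609) = (14985/7)*(1/143609) = 14985/1005263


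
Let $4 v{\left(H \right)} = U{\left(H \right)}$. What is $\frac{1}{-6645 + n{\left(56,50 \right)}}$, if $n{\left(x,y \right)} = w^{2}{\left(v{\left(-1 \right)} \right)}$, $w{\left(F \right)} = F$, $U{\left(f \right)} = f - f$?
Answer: $- \frac{1}{6645} \approx -0.00015049$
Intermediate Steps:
$U{\left(f \right)} = 0$
$v{\left(H \right)} = 0$ ($v{\left(H \right)} = \frac{1}{4} \cdot 0 = 0$)
$n{\left(x,y \right)} = 0$ ($n{\left(x,y \right)} = 0^{2} = 0$)
$\frac{1}{-6645 + n{\left(56,50 \right)}} = \frac{1}{-6645 + 0} = \frac{1}{-6645} = - \frac{1}{6645}$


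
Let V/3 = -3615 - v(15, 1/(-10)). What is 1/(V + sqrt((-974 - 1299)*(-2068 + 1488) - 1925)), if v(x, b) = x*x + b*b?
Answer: -38400100/437982254003 - 10000*sqrt(1316415)/1313946762009 ≈ -9.6407e-5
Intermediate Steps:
v(x, b) = b**2 + x**2 (v(x, b) = x**2 + b**2 = b**2 + x**2)
V = -1152003/100 (V = 3*(-3615 - ((1/(-10))**2 + 15**2)) = 3*(-3615 - ((-1/10)**2 + 225)) = 3*(-3615 - (1/100 + 225)) = 3*(-3615 - 1*22501/100) = 3*(-3615 - 22501/100) = 3*(-384001/100) = -1152003/100 ≈ -11520.)
1/(V + sqrt((-974 - 1299)*(-2068 + 1488) - 1925)) = 1/(-1152003/100 + sqrt((-974 - 1299)*(-2068 + 1488) - 1925)) = 1/(-1152003/100 + sqrt(-2273*(-580) - 1925)) = 1/(-1152003/100 + sqrt(1318340 - 1925)) = 1/(-1152003/100 + sqrt(1316415))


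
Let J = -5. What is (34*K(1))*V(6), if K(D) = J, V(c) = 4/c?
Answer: -340/3 ≈ -113.33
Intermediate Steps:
K(D) = -5
(34*K(1))*V(6) = (34*(-5))*(4/6) = -680/6 = -170*2/3 = -340/3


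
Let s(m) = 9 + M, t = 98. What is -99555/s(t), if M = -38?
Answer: 99555/29 ≈ 3432.9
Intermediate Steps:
s(m) = -29 (s(m) = 9 - 38 = -29)
-99555/s(t) = -99555/(-29) = -99555*(-1/29) = 99555/29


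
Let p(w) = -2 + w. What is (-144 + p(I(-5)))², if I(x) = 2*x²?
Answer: 9216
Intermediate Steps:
(-144 + p(I(-5)))² = (-144 + (-2 + 2*(-5)²))² = (-144 + (-2 + 2*25))² = (-144 + (-2 + 50))² = (-144 + 48)² = (-96)² = 9216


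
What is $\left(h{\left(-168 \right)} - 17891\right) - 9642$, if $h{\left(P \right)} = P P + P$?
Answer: $523$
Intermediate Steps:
$h{\left(P \right)} = P + P^{2}$ ($h{\left(P \right)} = P^{2} + P = P + P^{2}$)
$\left(h{\left(-168 \right)} - 17891\right) - 9642 = \left(- 168 \left(1 - 168\right) - 17891\right) - 9642 = \left(\left(-168\right) \left(-167\right) - 17891\right) - 9642 = \left(28056 - 17891\right) - 9642 = 10165 - 9642 = 523$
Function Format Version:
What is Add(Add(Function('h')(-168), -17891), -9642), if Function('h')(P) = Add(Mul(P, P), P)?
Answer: 523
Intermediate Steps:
Function('h')(P) = Add(P, Pow(P, 2)) (Function('h')(P) = Add(Pow(P, 2), P) = Add(P, Pow(P, 2)))
Add(Add(Function('h')(-168), -17891), -9642) = Add(Add(Mul(-168, Add(1, -168)), -17891), -9642) = Add(Add(Mul(-168, -167), -17891), -9642) = Add(Add(28056, -17891), -9642) = Add(10165, -9642) = 523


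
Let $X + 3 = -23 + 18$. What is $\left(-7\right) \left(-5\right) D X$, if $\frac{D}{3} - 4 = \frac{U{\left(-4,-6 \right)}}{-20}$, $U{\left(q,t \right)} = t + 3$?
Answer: $-3486$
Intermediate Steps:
$U{\left(q,t \right)} = 3 + t$
$D = \frac{249}{20}$ ($D = 12 + 3 \frac{3 - 6}{-20} = 12 + 3 \left(\left(-3\right) \left(- \frac{1}{20}\right)\right) = 12 + 3 \cdot \frac{3}{20} = 12 + \frac{9}{20} = \frac{249}{20} \approx 12.45$)
$X = -8$ ($X = -3 + \left(-23 + 18\right) = -3 - 5 = -8$)
$\left(-7\right) \left(-5\right) D X = \left(-7\right) \left(-5\right) \frac{249}{20} \left(-8\right) = 35 \cdot \frac{249}{20} \left(-8\right) = \frac{1743}{4} \left(-8\right) = -3486$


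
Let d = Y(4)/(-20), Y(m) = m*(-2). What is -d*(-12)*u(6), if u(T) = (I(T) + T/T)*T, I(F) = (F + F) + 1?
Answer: 2016/5 ≈ 403.20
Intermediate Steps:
Y(m) = -2*m
I(F) = 1 + 2*F (I(F) = 2*F + 1 = 1 + 2*F)
u(T) = T*(2 + 2*T) (u(T) = ((1 + 2*T) + T/T)*T = ((1 + 2*T) + 1)*T = (2 + 2*T)*T = T*(2 + 2*T))
d = 2/5 (d = -2*4/(-20) = -8*(-1/20) = 2/5 ≈ 0.40000)
-d*(-12)*u(6) = -(2/5)*(-12)*2*6*(1 + 6) = -(-24)*2*6*7/5 = -(-24)*84/5 = -1*(-2016/5) = 2016/5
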